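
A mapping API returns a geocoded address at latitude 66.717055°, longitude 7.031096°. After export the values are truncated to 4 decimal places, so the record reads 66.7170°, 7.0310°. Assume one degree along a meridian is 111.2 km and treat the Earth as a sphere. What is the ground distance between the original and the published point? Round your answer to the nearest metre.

7 metres

The latitude changed by +0.000055° and the longitude by +0.000096°.
N–S: 0.000055° × 111200 m/° = 6.116 m.
East–west at this latitude: 0.000096° × 111200 × cos 66.717° ≈ 0.000096 × 43954.4 = 4.21962 m.
Distance: √(6.116² + 4.21962²) ≈ 7.43039 m.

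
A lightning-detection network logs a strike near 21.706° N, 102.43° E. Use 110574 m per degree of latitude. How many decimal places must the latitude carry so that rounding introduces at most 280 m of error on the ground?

One degree of latitude covers 110574 m.
With N decimal places the half-ulp bound is 0.5·10⁻ᴺ°, or 0.5·10⁻ᴺ × 110574 m on the ground.
Setting 55287 × 10⁻ᴺ ≤ 280 gives 10ᴺ ≥ 197.5, i.e. N ≥ 2.30.
So 3 decimal places suffice (55.3 m); 2 would allow up to 553 m.

3 decimal places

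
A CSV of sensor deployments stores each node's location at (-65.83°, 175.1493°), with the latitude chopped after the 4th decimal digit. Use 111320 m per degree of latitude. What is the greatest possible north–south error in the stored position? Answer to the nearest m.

11 m

Truncating at 4 decimal places can drop up to a full unit in the last place, so the latitude may be off by as much as 0.0001°.
North–south distance: 0.0001° × 111320 m/° = 11.132 m.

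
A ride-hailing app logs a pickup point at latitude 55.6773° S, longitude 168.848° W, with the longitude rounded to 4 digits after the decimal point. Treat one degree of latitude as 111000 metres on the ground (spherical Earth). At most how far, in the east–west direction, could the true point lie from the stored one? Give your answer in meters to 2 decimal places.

3.13 meters

Rounding to 4 decimal places leaves the longitude within ±5e-05° of the true value.
Parallels shrink by cos φ, so at 55.6773° a degree of longitude is 111000 × 0.5639 ≈ 62587.7 m.
Maximum E–W displacement: 5e-05 × 62587.7 = 3.12939 m.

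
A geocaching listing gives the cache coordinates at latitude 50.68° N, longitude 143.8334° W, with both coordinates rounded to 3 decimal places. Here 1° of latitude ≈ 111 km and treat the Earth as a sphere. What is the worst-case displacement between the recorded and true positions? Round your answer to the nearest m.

Rounding to 3 decimal places leaves each coordinate within ±0.0005° of the true value.
North–south component: 0.0005° × 111000 = 55.5 m.
East–west component at 50.68°: 0.0005° × 111000 × cos 50.68° ≈ 0.0005 × 70335.3 ≈ 35.1676 m.
The two errors are perpendicular, so the maximum displacement is √(55.5² + 35.1676²) ≈ 65.704 m.

66 m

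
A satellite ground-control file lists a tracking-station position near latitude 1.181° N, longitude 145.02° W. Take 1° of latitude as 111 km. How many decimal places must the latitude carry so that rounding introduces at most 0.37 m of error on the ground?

6

One degree of latitude covers 111000 m.
Rounding to N decimal places gives at most 0.5 × 10⁻ᴺ degrees of error, i.e. 0.5 × 10⁻ᴺ × 111000 m.
Setting 55500 × 10⁻ᴺ ≤ 0.37 gives 10ᴺ ≥ 1.5e+05, i.e. N ≥ 5.18.
N = 5 would give 0.555 m (too coarse); N = 6 gives 0.0555 m ≤ 0.37 m.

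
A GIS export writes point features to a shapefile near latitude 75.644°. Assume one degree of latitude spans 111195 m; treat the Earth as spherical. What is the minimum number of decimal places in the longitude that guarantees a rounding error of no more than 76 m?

At 75.644° one degree of longitude covers 111195 × cos 75.644° ≈ 111195 × 0.2479 ≈ 27570.4 m.
With N decimal places the half-ulp bound is 0.5·10⁻ᴺ°, or 0.5·10⁻ᴺ × 27570.4 m on the ground.
Setting 13785.2 × 10⁻ᴺ ≤ 76 gives 10ᴺ ≥ 181.4, i.e. N ≥ 2.26.
N = 2 would give 138 m (too coarse); N = 3 gives 13.8 m ≤ 76 m.

3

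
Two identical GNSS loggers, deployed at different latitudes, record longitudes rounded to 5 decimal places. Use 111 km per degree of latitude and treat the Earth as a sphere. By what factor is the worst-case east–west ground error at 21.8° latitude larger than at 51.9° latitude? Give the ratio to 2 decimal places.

Rounding to 5 decimal places leaves the longitude within ±5e-06° of the true value.
At 21.8°: 5e-06° × 111000 × cos 21.8° = 5e-06 × 111000 × 0.9285 ≈ 0.51531 m.
Error at 51.9° = 5e-06° × 111000 × cos 51.9° ≈ 0.555 × 0.6170 = 0.34245 m.
Ratio: 0.51531 / 0.34245 = cos 21.8° / cos 51.9° ≈ 1.5048.

1.50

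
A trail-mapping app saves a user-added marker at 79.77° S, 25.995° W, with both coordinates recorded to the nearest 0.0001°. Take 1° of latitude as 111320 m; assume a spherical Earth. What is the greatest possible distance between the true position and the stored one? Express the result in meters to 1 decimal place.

5.7 meters

Rounding to 4 decimal places leaves each coordinate within ±5e-05° of the true value.
Latitude error → 5e-05 × 111320 = 5.566 m along the meridian.
E–W at 79.77°: 5e-05° × 111320 × cos 79.77° = 5e-05 × 111320 × 0.1776 ≈ 0.988522 m.
The two errors are perpendicular, so the maximum displacement is √(5.566² + 0.988522²) ≈ 5.6531 m.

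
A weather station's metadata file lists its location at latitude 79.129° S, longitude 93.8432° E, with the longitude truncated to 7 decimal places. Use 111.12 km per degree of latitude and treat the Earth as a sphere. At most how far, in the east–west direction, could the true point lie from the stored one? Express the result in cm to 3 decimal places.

Truncating at 7 decimal places can drop up to a full unit in the last place, so the longitude may be off by as much as 1e-07°.
One degree of longitude at 79.129° is 111120 × cos 79.129° ≈ 111120 × 0.1886 = 20957.1 m.
So at most 1e-07° × 20957.1 ≈ 0.00209571 m east–west.
That is 0.00209571 m = 0.20957 cm.

0.210 cm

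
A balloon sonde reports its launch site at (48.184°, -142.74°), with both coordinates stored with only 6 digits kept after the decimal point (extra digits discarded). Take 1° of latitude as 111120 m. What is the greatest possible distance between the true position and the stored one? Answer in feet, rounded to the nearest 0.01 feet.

0.44 feet

Truncating at 6 decimal places can drop up to a full unit in the last place, so each coordinate may be off by as much as 1e-06°.
North–south component: 1e-06° × 111120 = 0.11112 m.
Longitude error → 1e-06 × 111120 × cos 48.184° = 1e-06 × 111120 × 0.6667 ≈ 0.0740882 m.
Combining orthogonally: (0.11112² + 0.0740882²)^½ ≈ 0.133554 m.
Converting: 0.133554 m × 3.2808 ft/m ≈ 0.43817 ft.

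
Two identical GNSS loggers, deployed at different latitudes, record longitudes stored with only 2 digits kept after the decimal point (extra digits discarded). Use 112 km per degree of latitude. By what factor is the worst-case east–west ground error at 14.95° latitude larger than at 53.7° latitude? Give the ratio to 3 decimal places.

1.632

Truncating at 2 decimal places can drop up to a full unit in the last place, so the longitude may be off by as much as 0.01°.
At 14.95°: 0.01° × 112000 × cos 14.95° = 0.01 × 112000 × 0.9662 ≈ 1082.1 m.
Error at 53.7° = 0.01° × 112000 × cos 53.7° ≈ 1120 × 0.5920 = 663.05 m.
The ratio reduces to cos 14.95° / cos 53.7° = 0.9662/0.5920 ≈ 1.6320.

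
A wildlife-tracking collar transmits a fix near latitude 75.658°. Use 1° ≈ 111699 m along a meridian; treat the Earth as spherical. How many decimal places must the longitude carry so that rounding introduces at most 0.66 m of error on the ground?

At 75.658° one degree of longitude covers 111699 × cos 75.658° ≈ 111699 × 0.2477 ≈ 27668.9 m.
With N decimal places the half-ulp bound is 0.5·10⁻ᴺ°, or 0.5·10⁻ᴺ × 27668.9 m on the ground.
Need 0.5 × 27668.9 × 10⁻ᴺ ≤ 0.66 → 10⁻ᴺ ≤ 4.771e-05, so N ≥ 4.32.
So 5 decimal places suffice (0.138 m); 4 would allow up to 1.38 m.

5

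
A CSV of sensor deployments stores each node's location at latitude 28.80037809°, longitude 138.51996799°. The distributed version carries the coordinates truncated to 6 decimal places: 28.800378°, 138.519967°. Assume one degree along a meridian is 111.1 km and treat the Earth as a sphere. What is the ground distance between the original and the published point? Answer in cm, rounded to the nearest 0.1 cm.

9.7 cm

Δlat = 28.80037809 − 28.800378 = +0.00000009°; Δlon = 138.51996799 − 138.519967 = +0.00000099°.
N–S: 0.00000009° × 111100 m/° = 0.009999 m.
E–W at 28.8004°: 0.00000099° × 111100 × cos 28.8004° = 0.00000099 × 111100 × 0.8763 ≈ 0.0963837 m.
Combined displacement = (0.009999² + 0.0963837²)^½ ≈ 0.096901 m.
That is 0.096901 m = 9.6901 cm.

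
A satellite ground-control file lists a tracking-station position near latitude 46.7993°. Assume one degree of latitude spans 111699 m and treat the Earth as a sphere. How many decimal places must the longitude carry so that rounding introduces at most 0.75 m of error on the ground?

5 decimal places

At 46.7993° one degree of longitude covers 111699 × cos 46.7993° ≈ 111699 × 0.6846 ≈ 76464.2 m.
Rounding to N decimal places gives at most 0.5 × 10⁻ᴺ degrees of error, i.e. 0.5 × 10⁻ᴺ × 76464.2 m.
Need 0.5 × 76464.2 × 10⁻ᴺ ≤ 0.75 → 10⁻ᴺ ≤ 1.962e-05, so N ≥ 4.71.
At 4 places the error can reach 3.82 m, but 5 places keeps it to 0.382 m.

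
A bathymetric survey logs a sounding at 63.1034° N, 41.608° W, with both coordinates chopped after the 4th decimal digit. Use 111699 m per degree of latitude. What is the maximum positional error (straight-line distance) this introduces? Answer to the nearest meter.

12 meters

Truncating at 4 decimal places can drop up to a full unit in the last place, so each coordinate may be off by as much as 0.0001°.
Latitude error → 0.0001 × 111699 = 11.1699 m along the meridian.
East–west component at 63.1034°: 0.0001° × 111699 × cos 63.1034° ≈ 0.0001 × 50530.6 ≈ 5.05306 m.
The two errors are perpendicular, so the maximum displacement is √(11.1699² + 5.05306²) ≈ 12.2597 m.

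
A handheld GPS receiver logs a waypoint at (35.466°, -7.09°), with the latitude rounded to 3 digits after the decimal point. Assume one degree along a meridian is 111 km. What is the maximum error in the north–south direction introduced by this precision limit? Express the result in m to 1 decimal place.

55.5 m

Rounding to 3 decimal places leaves the latitude within ±0.0005° of the true value.
North–south distance: 0.0005° × 111000 m/° = 55.5 m.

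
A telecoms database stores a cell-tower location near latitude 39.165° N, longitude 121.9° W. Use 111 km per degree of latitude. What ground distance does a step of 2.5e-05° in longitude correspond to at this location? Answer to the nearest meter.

2 meters

At 39.165° a degree of longitude is 111000 × cos 39.165° ≈ 86061.7 m, so 2.5e-05° corresponds to 2.15154 m.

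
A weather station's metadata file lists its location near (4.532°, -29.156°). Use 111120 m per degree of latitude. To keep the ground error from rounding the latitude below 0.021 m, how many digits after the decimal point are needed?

7 decimal places

One degree of latitude covers 111120 m.
Rounding to N decimal places gives at most 0.5 × 10⁻ᴺ degrees of error, i.e. 0.5 × 10⁻ᴺ × 111120 m.
Need 0.5 × 111120 × 10⁻ᴺ ≤ 0.021 → 10⁻ᴺ ≤ 3.780e-07, so N ≥ 6.42.
N = 6 would give 0.0556 m (too coarse); N = 7 gives 0.00556 m ≤ 0.021 m.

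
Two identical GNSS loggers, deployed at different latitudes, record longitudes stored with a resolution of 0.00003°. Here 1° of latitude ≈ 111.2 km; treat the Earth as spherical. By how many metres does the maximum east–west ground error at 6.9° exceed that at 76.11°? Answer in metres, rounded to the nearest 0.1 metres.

1.3 metres

With a 0.00003° grid the true value lies within half a step, ±0.00003°/2 = ±1.5e-05°, of the stored one.
At 6.9°: 1.5e-05° × 111200 × cos 6.9° = 1.5e-05 × 111200 × 0.9928 ≈ 1.6559 m.
Error at 76.11° = 1.5e-05° × 111200 × cos 76.11° ≈ 1.668 × 0.2401 = 0.40042 m.
So the lower-latitude error exceeds the higher by 1.6559 − 0.40042 = 1.2555 m.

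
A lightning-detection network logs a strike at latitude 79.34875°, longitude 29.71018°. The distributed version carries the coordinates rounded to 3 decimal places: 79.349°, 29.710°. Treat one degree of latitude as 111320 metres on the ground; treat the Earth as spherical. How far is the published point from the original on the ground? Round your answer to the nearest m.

The latitude changed by -0.00025° and the longitude by +0.00018°.
N–S: -0.00025° × 111320 m/° = -27.83 m.
East–west at this latitude: 0.00018° × 111320 × cos 79.349° ≈ 0.00018 × 20574.9 = 3.70347 m.
Hypotenuse of the two orthogonal shifts: √(27.83² + 3.70347²) = 28.0753 m.

28 m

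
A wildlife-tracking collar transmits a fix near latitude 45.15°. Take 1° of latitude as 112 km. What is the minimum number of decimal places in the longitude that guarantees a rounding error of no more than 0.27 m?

At 45.15° one degree of longitude covers 112000 × cos 45.15° ≈ 112000 × 0.7053 ≈ 78988.4 m.
With N decimal places the half-ulp bound is 0.5·10⁻ᴺ°, or 0.5·10⁻ᴺ × 78988.4 m on the ground.
Setting 39494.2 × 10⁻ᴺ ≤ 0.27 gives 10ᴺ ≥ 1.463e+05, i.e. N ≥ 5.17.
N = 5 would give 0.395 m (too coarse); N = 6 gives 0.0395 m ≤ 0.27 m.

6 decimal places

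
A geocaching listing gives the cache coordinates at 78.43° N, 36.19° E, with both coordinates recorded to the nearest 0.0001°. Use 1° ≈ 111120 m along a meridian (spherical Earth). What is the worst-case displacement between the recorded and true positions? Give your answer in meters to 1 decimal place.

5.7 meters

Rounding to 4 decimal places leaves each coordinate within ±5e-05° of the true value.
North–south component: 5e-05° × 111120 = 5.556 m.
East–west component at 78.43°: 5e-05° × 111120 × cos 78.43° ≈ 5e-05 × 22286.8 ≈ 1.11434 m.
Worst case both components are at the extreme and orthogonal: √(5.556² + 1.11434²) ≈ 5.66665 m.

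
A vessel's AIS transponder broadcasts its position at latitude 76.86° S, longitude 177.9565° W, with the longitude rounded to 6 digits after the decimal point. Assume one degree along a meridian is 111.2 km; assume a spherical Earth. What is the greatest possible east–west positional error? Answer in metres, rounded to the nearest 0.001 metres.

Rounding to 6 decimal places leaves the longitude within ±5e-07° of the true value.
One degree of longitude at 76.86° is 111200 × cos 76.86° ≈ 111200 × 0.2273 = 25279.2 m.
East–west error: 5e-07° × 25279.2 m/° ≈ 0.0126396 m.

0.013 metres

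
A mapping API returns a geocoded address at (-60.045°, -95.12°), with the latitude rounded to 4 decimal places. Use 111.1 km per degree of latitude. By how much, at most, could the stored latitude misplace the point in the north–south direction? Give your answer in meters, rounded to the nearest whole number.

6 meters

Rounding to 4 decimal places leaves the latitude within ±5e-05° of the true value.
So the N–S error is at most 5e-05 × 111100 = 5.555 m.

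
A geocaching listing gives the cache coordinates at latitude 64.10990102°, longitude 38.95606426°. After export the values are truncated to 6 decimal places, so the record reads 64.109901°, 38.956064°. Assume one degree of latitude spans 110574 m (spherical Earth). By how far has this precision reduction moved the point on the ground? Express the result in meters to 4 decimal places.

0.0127 meters

Δlat = 64.10990102 − 64.109901 = +0.00000002°; Δlon = 38.95606426 − 38.956064 = +0.00000026°.
North–south shift: 0.00000002 × 110574 = 0.00221148 m.
East–west at this latitude: 0.00000026° × 110574 × cos 64.1099° ≈ 0.00000026 × 48281.7 = 0.0125533 m.
Distance: √(0.00221148² + 0.0125533²) ≈ 0.0127466 m.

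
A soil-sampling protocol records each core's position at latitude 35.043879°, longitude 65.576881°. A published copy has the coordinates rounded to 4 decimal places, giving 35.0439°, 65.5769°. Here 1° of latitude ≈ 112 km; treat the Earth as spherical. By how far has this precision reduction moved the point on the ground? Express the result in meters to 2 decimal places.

The latitude changed by -0.000021° and the longitude by -0.000019°.
N–S: -0.000021° × 112000 m/° = -2.352 m.
East–west at this latitude: -0.000019° × 112000 × cos 35.0439° ≈ -0.000019 × 91695.8 = -1.74222 m.
Hypotenuse of the two orthogonal shifts: √(2.352² + 1.74222²) = 2.92698 m.

2.93 meters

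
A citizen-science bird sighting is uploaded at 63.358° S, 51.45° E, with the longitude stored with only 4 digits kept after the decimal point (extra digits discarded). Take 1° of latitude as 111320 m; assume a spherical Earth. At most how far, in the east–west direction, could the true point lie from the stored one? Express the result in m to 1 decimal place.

Truncating at 4 decimal places can drop up to a full unit in the last place, so the longitude may be off by as much as 0.0001°.
One degree of longitude at 63.358° is 111320 × cos 63.358° ≈ 111320 × 0.4484 = 49917.5 m.
East–west error: 0.0001° × 49917.5 m/° ≈ 4.99175 m.

5.0 m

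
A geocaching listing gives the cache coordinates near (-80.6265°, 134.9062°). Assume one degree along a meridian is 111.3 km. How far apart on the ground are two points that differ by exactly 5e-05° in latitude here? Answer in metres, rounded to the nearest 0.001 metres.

5e-05° × 111300 m/° = 5.565 m.

5.565 metres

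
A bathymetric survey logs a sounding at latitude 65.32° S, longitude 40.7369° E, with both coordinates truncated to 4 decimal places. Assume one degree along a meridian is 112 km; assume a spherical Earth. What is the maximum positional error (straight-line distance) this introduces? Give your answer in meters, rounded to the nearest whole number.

Truncating at 4 decimal places can drop up to a full unit in the last place, so each coordinate may be off by as much as 0.0001°.
N–S: 0.0001° × 112000 m/° = 11.2 m.
East–west component at 65.32°: 0.0001° × 112000 × cos 65.32° ≈ 0.0001 × 46765.6 ≈ 4.67656 m.
The two errors are perpendicular, so the maximum displacement is √(11.2² + 4.67656²) ≈ 12.1371 m.

12 meters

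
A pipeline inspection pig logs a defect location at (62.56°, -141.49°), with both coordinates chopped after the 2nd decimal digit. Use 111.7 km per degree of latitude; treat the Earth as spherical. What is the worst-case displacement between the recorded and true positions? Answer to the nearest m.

1230 m

Truncating at 2 decimal places can drop up to a full unit in the last place, so each coordinate may be off by as much as 0.01°.
N–S: 0.01° × 111700 m/° = 1117 m.
East–west component at 62.56°: 0.01° × 111700 × cos 62.56° ≈ 0.01 × 51473.5 ≈ 514.735 m.
Combining orthogonally: (1117² + 514.735²)^½ ≈ 1229.89 m.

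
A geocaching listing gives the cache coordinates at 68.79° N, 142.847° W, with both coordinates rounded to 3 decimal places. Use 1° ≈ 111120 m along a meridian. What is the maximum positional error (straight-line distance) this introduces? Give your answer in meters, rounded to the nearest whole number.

Rounding to 3 decimal places leaves each coordinate within ±0.0005° of the true value.
Latitude error → 0.0005 × 111120 = 55.56 m along the meridian.
East–west component at 68.79°: 0.0005° × 111120 × cos 68.79° ≈ 0.0005 × 40201.8 ≈ 20.1009 m.
Worst case both components are at the extreme and orthogonal: √(55.56² + 20.1009²) ≈ 59.0843 m.

59 meters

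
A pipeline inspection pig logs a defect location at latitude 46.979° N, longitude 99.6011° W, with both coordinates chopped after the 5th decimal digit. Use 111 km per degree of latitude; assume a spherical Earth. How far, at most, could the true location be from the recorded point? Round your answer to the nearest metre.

Truncating at 5 decimal places can drop up to a full unit in the last place, so each coordinate may be off by as much as 1e-05°.
Latitude error → 1e-05 × 111000 = 1.11 m along the meridian.
E–W at 46.979°: 1e-05° × 111000 × cos 46.979° = 1e-05 × 111000 × 0.6823 ≈ 0.757316 m.
Worst case both components are at the extreme and orthogonal: √(1.11² + 0.757316²) ≈ 1.34374 m.

1 metres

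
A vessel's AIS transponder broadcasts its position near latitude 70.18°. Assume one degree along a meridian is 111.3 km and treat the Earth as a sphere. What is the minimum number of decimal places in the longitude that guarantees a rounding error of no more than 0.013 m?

7

At 70.18° one degree of longitude covers 111300 × cos 70.18° ≈ 111300 × 0.3391 ≈ 37738.1 m.
Rounding to N decimal places gives at most 0.5 × 10⁻ᴺ degrees of error, i.e. 0.5 × 10⁻ᴺ × 37738.1 m.
Need 0.5 × 37738.1 × 10⁻ᴺ ≤ 0.013 → 10⁻ᴺ ≤ 6.890e-07, so N ≥ 6.16.
N = 6 would give 0.0189 m (too coarse); N = 7 gives 0.00189 m ≤ 0.013 m.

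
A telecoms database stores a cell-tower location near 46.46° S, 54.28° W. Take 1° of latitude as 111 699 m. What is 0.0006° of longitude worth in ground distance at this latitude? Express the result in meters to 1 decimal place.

46.2 meters

0.0006° of longitude at 46.46° is 0.0006 × 111699 × cos 46.46° ≈ 0.0006 × 76945.1 = 46.167 m.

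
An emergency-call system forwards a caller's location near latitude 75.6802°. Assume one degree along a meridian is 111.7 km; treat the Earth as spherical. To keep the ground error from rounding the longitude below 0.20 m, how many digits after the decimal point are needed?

At 75.6802° one degree of longitude covers 111700 × cos 75.6802° ≈ 111700 × 0.2473 ≈ 27627.2 m.
Rounding to N decimal places gives at most 0.5 × 10⁻ᴺ degrees of error, i.e. 0.5 × 10⁻ᴺ × 27627.2 m.
Setting 13813.6 × 10⁻ᴺ ≤ 0.20 gives 10ᴺ ≥ 6.907e+04, i.e. N ≥ 4.84.
At 4 places the error can reach 1.38 m, but 5 places keeps it to 0.138 m.

5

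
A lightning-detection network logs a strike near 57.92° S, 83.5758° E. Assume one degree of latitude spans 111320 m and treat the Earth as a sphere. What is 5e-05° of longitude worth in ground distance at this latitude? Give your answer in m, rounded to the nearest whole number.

3 m

At 57.92° a degree of longitude is 111320 × cos 57.92° ≈ 59122.4 m, so 5e-05° corresponds to 2.95612 m.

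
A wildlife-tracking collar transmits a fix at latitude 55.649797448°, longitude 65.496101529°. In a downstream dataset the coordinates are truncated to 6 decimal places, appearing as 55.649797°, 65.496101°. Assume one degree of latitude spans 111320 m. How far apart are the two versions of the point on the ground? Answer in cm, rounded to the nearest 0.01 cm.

5.99 cm

The latitude changed by +0.000000448° and the longitude by +0.000000529°.
N–S: 0.000000448° × 111320 m/° = 0.0498714 m.
E–W at 55.6498°: 0.000000529° × 111320 × cos 55.6498° = 0.000000529 × 111320 × 0.5642 ≈ 0.0332277 m.
Combined displacement = (0.0498714² + 0.0332277²)^½ ≈ 0.0599269 m.
That is 0.0599269 m = 5.9927 cm.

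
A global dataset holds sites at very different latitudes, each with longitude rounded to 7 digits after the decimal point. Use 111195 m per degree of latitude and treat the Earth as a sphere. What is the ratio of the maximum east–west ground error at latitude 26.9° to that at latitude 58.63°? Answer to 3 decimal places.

1.713

Rounding to 7 decimal places leaves the longitude within ±5e-08° of the true value.
At 26.9°: 5e-08° × 111195 × cos 26.9° = 5e-08 × 111195 × 0.8918 ≈ 0.0049582 m.
Error at 58.63° = 5e-08° × 111195 × cos 58.63° ≈ 0.0055597 × 0.5206 = 0.0028942 m.
Ratio: 0.0049582 / 0.0028942 = cos 26.9° / cos 58.63° ≈ 1.7131.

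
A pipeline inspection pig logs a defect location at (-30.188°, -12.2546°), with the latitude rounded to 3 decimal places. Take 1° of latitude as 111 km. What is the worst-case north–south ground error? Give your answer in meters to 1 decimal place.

Rounding to 3 decimal places leaves the latitude within ±0.0005° of the true value.
North–south distance: 0.0005° × 111000 m/° = 55.5 m.

55.5 meters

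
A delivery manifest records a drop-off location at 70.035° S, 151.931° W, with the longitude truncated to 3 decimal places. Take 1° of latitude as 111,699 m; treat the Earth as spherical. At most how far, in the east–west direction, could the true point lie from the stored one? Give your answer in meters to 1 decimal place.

38.1 meters

Truncating at 3 decimal places can drop up to a full unit in the last place, so the longitude may be off by as much as 0.001°.
Parallels shrink by cos φ, so at 70.035° a degree of longitude is 111699 × 0.3414 ≈ 38139.2 m.
Maximum E–W displacement: 0.001 × 38139.2 = 38.1392 m.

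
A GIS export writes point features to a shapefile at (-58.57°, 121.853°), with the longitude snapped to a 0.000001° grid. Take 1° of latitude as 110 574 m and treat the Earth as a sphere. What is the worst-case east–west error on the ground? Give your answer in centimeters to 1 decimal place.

With a 0.000001° grid the true value lies within half a step, ±0.000001°/2 = ±5e-07°, of the stored one.
One degree of longitude at 58.57° is 110574 × cos 58.57° ≈ 110574 × 0.5215 = 57659.5 m.
East–west error: 5e-07° × 57659.5 m/° ≈ 0.0288298 m.
That is 0.0288298 m = 2.883 cm.

2.9 centimeters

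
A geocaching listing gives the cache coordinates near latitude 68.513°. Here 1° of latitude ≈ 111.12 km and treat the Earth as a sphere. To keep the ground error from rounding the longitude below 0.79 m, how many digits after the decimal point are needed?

At 68.513° one degree of longitude covers 111120 × cos 68.513° ≈ 111120 × 0.3663 ≈ 40702.2 m.
Rounding to N decimal places gives at most 0.5 × 10⁻ᴺ degrees of error, i.e. 0.5 × 10⁻ᴺ × 40702.2 m.
Setting 20351.1 × 10⁻ᴺ ≤ 0.79 gives 10ᴺ ≥ 2.576e+04, i.e. N ≥ 4.41.
So 5 decimal places suffice (0.204 m); 4 would allow up to 2.04 m.

5 decimal places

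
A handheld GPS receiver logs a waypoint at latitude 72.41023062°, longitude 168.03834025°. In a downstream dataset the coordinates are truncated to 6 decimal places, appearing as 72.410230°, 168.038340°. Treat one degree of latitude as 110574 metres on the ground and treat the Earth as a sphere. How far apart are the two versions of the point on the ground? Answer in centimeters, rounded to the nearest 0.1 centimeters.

6.9 centimeters

The latitude changed by +0.00000062° and the longitude by +0.00000025°.
N–S: 0.00000062° × 110574 m/° = 0.0685559 m.
East–west at this latitude: 0.00000025° × 110574 × cos 72.4102° ≈ 0.00000025 × 33415.4 = 0.00835386 m.
Combined displacement = (0.0685559² + 0.00835386²)^½ ≈ 0.069063 m.
That is 0.069063 m = 6.9063 cm.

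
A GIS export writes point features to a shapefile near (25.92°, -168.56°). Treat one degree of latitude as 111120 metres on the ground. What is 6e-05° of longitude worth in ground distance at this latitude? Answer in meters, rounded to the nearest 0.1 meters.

6.0 meters

6e-05° of longitude at 25.92° is 6e-05 × 111120 × cos 25.92° ≈ 6e-05 × 99941.9 = 5.99651 m.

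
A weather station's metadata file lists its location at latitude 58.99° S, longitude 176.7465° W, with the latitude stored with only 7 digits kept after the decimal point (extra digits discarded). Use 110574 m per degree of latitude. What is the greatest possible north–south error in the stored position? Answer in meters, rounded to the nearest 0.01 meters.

Truncating at 7 decimal places can drop up to a full unit in the last place, so the latitude may be off by as much as 1e-07°.
North–south distance: 1e-07° × 110574 m/° = 0.0110574 m.

0.01 meters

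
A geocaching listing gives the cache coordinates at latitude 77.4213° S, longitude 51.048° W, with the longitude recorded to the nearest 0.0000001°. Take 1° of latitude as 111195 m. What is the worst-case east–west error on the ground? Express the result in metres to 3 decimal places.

0.001 metres

Rounding to 7 decimal places leaves the longitude within ±5e-08° of the true value.
Parallels shrink by cos φ, so at 77.4213° a degree of longitude is 111195 × 0.2178 ≈ 24216.1 m.
East–west error: 5e-08° × 24216.1 m/° ≈ 0.0012108 m.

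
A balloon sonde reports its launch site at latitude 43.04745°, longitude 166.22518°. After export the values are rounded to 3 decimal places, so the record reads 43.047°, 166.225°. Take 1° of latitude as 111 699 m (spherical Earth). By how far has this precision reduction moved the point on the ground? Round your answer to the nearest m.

The latitude changed by +0.00045° and the longitude by +0.00018°.
North–south shift: 0.00045 × 111699 = 50.2646 m.
East–west at this latitude: 0.00018° × 111699 × cos 43.047° ≈ 0.00018 × 81629 = 14.6932 m.
Distance: √(50.2646² + 14.6932²) ≈ 52.3681 m.

52 m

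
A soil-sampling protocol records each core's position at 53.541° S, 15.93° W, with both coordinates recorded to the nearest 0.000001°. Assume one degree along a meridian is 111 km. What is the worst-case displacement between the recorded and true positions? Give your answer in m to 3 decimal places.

0.065 m

Rounding to 6 decimal places leaves each coordinate within ±5e-07° of the true value.
N–S: 5e-07° × 111000 m/° = 0.0555 m.
East–west component at 53.541°: 5e-07° × 111000 × cos 53.541° ≈ 5e-07 × 65961.5 ≈ 0.0329807 m.
Worst case both components are at the extreme and orthogonal: √(0.0555² + 0.0329807²) ≈ 0.0645599 m.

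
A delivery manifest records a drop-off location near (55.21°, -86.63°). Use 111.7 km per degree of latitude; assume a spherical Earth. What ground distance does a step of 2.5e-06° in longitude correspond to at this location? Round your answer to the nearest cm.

At 55.21° a degree of longitude is 111700 × cos 55.21° ≈ 63732.7 m, so 2.5e-06° corresponds to 0.159332 m.
That is 0.159332 m = 15.933 cm.

16 cm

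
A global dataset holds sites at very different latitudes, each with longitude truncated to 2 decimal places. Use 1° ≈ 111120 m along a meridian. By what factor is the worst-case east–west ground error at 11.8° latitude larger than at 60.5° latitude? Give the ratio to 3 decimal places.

1.988

Truncating at 2 decimal places can drop up to a full unit in the last place, so the longitude may be off by as much as 0.01°.
Error at 11.8° = 0.01° × 111120 × cos 11.8° ≈ 1111.2 × 0.9789 = 1087.7 m.
At 60.5°: 0.01° × 111120 × cos 60.5° = 0.01 × 111120 × 0.4924 ≈ 547.18 m.
The ratio reduces to cos 11.8° / cos 60.5° = 0.9789/0.4924 ≈ 1.9879.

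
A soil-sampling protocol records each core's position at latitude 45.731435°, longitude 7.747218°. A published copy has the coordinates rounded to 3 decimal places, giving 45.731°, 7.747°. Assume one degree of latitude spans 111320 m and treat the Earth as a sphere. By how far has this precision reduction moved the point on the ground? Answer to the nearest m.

The latitude changed by +0.000435° and the longitude by +0.000218°.
N–S: 0.000435° × 111320 m/° = 48.4242 m.
E–W at 45.731°: 0.000218° × 111320 × cos 45.731° = 0.000218 × 111320 × 0.6980 ≈ 16.9396 m.
Hypotenuse of the two orthogonal shifts: √(48.4242² + 16.9396²) = 51.3016 m.

51 m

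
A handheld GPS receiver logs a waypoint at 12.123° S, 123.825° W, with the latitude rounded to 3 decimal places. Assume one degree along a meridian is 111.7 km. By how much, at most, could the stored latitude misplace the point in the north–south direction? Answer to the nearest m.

56 m

Rounding to 3 decimal places leaves the latitude within ±0.0005° of the true value.
North–south distance: 0.0005° × 111700 m/° = 55.85 m.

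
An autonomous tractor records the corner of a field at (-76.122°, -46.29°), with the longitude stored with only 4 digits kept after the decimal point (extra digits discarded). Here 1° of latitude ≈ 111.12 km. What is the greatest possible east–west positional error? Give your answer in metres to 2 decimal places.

Truncating at 4 decimal places can drop up to a full unit in the last place, so the longitude may be off by as much as 0.0001°.
Parallels shrink by cos φ, so at 76.122° a degree of longitude is 111120 × 0.2399 ≈ 26652.7 m.
So at most 0.0001° × 26652.7 ≈ 2.66527 m east–west.

2.67 metres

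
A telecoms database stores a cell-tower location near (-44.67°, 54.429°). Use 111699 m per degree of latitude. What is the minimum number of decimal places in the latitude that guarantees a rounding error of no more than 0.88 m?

One degree of latitude covers 111699 m.
With N decimal places the half-ulp bound is 0.5·10⁻ᴺ°, or 0.5·10⁻ᴺ × 111699 m on the ground.
Need 0.5 × 111699 × 10⁻ᴺ ≤ 0.88 → 10⁻ᴺ ≤ 1.576e-05, so N ≥ 4.80.
At 4 places the error can reach 5.58 m, but 5 places keeps it to 0.558 m.

5 decimal places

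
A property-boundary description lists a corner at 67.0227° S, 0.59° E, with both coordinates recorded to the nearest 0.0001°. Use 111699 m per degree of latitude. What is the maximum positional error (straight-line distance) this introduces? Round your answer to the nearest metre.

Rounding to 4 decimal places leaves each coordinate within ±5e-05° of the true value.
North–south component: 5e-05° × 111699 = 5.58495 m.
E–W at 67.0227°: 5e-05° × 111699 × cos 67.0227° = 5e-05 × 111699 × 0.3904 ≈ 2.18018 m.
Worst case both components are at the extreme and orthogonal: √(5.58495² + 2.18018²) ≈ 5.9954 m.

6 metres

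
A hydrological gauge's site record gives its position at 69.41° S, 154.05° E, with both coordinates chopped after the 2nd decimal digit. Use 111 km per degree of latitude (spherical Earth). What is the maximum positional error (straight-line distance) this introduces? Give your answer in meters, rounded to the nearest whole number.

1177 meters

Truncating at 2 decimal places can drop up to a full unit in the last place, so each coordinate may be off by as much as 0.01°.
N–S: 0.01° × 111000 m/° = 1110 m.
Longitude error → 0.01 × 111000 × cos 69.41° = 0.01 × 111000 × 0.3517 ≈ 390.363 m.
Worst case both components are at the extreme and orthogonal: √(1110² + 390.363²) ≈ 1176.64 m.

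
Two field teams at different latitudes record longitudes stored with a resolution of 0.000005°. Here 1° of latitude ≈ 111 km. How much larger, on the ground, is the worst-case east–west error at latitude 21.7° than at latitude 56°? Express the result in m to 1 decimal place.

With a 0.000005° grid the true value lies within half a step, ±0.000005°/2 = ±2.5e-06°, of the stored one.
Error at 21.7° = 2.5e-06° × 111000 × cos 21.7° ≈ 0.2775 × 0.9291 = 0.25783 m.
Error at 56° = 2.5e-06° × 111000 × cos 56° ≈ 0.2775 × 0.5592 = 0.15518 m.
So the lower-latitude error exceeds the higher by 0.25783 − 0.15518 = 0.10266 m.

0.1 m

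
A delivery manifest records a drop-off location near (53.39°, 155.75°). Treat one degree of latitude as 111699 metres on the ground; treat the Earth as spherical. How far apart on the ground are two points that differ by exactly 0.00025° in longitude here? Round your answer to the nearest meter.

17 meters

At 53.39° a degree of longitude is 111699 × cos 53.39° ≈ 66613.4 m, so 0.00025° corresponds to 16.6533 m.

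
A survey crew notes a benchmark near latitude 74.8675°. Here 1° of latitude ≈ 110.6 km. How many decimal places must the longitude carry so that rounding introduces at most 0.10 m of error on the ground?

At 74.8675° one degree of longitude covers 110600 × cos 74.8675° ≈ 110600 × 0.2611 ≈ 28872.4 m.
With N decimal places the half-ulp bound is 0.5·10⁻ᴺ°, or 0.5·10⁻ᴺ × 28872.4 m on the ground.
Need 0.5 × 28872.4 × 10⁻ᴺ ≤ 0.10 → 10⁻ᴺ ≤ 6.927e-06, so N ≥ 5.16.
At 5 places the error can reach 0.144 m, but 6 places keeps it to 0.0144 m.

6 decimal places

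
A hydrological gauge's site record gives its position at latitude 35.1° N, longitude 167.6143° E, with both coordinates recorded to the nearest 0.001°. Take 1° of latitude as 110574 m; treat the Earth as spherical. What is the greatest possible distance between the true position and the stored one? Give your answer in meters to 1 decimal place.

Rounding to 3 decimal places leaves each coordinate within ±0.0005° of the true value.
N–S: 0.0005° × 110574 m/° = 55.287 m.
East–west component at 35.1°: 0.0005° × 110574 × cos 35.1° ≈ 0.0005 × 90466.1 ≈ 45.233 m.
Worst case both components are at the extreme and orthogonal: √(55.287² + 45.233²) ≈ 71.433 m.

71.4 meters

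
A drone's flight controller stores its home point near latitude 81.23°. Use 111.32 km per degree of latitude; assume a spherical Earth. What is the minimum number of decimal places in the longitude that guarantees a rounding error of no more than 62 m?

3 decimal places

At 81.23° one degree of longitude covers 111320 × cos 81.23° ≈ 111320 × 0.1525 ≈ 16972.8 m.
Rounding to N decimal places gives at most 0.5 × 10⁻ᴺ degrees of error, i.e. 0.5 × 10⁻ᴺ × 16972.8 m.
Setting 8486.39 × 10⁻ᴺ ≤ 62 gives 10ᴺ ≥ 136.9, i.e. N ≥ 2.14.
So 3 decimal places suffice (8.49 m); 2 would allow up to 84.9 m.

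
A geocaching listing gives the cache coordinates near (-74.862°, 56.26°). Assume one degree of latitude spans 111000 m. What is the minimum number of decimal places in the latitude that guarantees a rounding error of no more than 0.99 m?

One degree of latitude covers 111000 m.
Rounding to N decimal places gives at most 0.5 × 10⁻ᴺ degrees of error, i.e. 0.5 × 10⁻ᴺ × 111000 m.
Setting 55500 × 10⁻ᴺ ≤ 0.99 gives 10ᴺ ≥ 5.606e+04, i.e. N ≥ 4.75.
At 4 places the error can reach 5.55 m, but 5 places keeps it to 0.555 m.

5 decimal places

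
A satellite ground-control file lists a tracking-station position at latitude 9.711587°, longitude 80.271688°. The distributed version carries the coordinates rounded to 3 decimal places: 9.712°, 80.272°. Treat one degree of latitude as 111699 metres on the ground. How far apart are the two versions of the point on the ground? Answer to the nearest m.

The latitude changed by -0.000413° and the longitude by -0.000312°.
North–south shift: -0.000413 × 111699 = -46.1317 m.
E–W at 9.712°: -0.000312° × 111699 × cos 9.712° = -0.000312 × 111699 × 0.9857 ≈ -34.3506 m.
Hypotenuse of the two orthogonal shifts: √(46.1317² + 34.3506²) = 57.5161 m.

58 m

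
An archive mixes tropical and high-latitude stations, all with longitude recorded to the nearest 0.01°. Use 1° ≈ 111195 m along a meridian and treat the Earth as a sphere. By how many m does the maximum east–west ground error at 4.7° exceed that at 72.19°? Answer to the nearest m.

384 m

Rounding to 2 decimal places leaves the longitude within ±0.005° of the true value.
At 4.7°: 0.005° × 111195 × cos 4.7° = 0.005 × 111195 × 0.9966 ≈ 554.11 m.
At 72.19°: 0.005° × 111195 × cos 72.19° = 0.005 × 111195 × 0.3059 ≈ 170.05 m.
So the lower-latitude error exceeds the higher by 554.11 − 170.05 = 384.05 m.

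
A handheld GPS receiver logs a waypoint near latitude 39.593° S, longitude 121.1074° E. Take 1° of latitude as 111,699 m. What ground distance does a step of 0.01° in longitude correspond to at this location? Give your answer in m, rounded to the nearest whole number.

One degree of longitude here spans 111699 × cos 39.593° = 111699 × 0.7706 ≈ 86074.3 m; 0.01° of that is 860.743 m.

861 m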